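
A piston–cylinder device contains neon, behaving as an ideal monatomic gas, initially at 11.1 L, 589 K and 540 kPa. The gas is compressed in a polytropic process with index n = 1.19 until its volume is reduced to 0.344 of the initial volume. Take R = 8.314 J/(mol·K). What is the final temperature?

721 K

Polytropic n=1.19: T₂ = T₁(V₁/V₂)^(n−1) = 589×(2.91)^0.19 = 721 K; P₂ = P₁(V₁/V₂)^n = 1920 kPa.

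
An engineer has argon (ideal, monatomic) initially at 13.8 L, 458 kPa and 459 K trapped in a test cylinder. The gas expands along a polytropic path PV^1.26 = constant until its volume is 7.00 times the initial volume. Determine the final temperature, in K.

277 K

Polytropic n=1.26: T₂ = T₁(V₁/V₂)^(n−1) = 459×(0.143)^0.26 = 277 K; P₂ = P₁(V₁/V₂)^n = 39.4 kPa.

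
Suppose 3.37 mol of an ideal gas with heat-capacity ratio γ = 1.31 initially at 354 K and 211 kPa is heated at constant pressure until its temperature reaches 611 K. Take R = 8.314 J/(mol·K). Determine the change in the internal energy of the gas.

23200 J

V₁ = nRT₁/P₁ = 3.37×8.314×354/211 = 47.0 L.
Isobaric: P stays 211 kPa; V/T = const ⇒ T₂ = 611 K, V₂ = 81.1 L.
For an ideal gas ΔU = nCvΔT with Cv = R/(γ−1) = 26.8 J/(mol·K).
ΔU = 3.37×26.8×(611−354) = 23200 J.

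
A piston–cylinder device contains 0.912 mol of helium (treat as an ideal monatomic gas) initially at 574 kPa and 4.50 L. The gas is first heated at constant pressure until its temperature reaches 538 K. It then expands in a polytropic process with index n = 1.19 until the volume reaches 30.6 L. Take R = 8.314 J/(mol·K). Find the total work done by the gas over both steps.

6700 J

T₁ = P₁V₁/(nR) = 574×4.50/(0.912×8.314) = 341 K.
Step 1 — Isobaric: P stays 574 kPa; V/T = const ⇒ T₂ = 538 K, V₂ = 7.11 L.
W = PΔV = 574×(7.11−4.50) kPa·L = 1500 J.
ΔU = nCvΔT = 0.912×12.5×(538−341) = 2240 J.
Q = ΔU + W = nCpΔT = 3740 J.
State after step 1: P = 574 kPa, V = 7.11 L, T = 538 K.
Step 2 — Polytropic n=1.19: T₂ = T₁(V₁/V₂)^(n−1) = 538×(0.232)^0.19 = 408 K; P₂ = P₁(V₁/V₂)^n = 101 kPa.
W = (P₁V₁−P₂V₂)/(n−1) = (574×7.11−101×30.6)/0.19 = 5200 J.
ΔU = nCvΔT = 0.912×12.5×(408−538) = -1480 J.
Q = ΔU + W = 3720 J.
Net over both steps: W = 6700 J, Q = 7460 J, ΔU = 762 J.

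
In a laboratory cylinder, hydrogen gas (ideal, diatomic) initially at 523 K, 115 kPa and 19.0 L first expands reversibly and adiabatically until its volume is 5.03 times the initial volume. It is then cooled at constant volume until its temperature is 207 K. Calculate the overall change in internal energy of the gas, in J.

n = P₁V₁/(RT₁) = 115×19.0/(8.314×523) = 0.503 mol.
Step 1 — Adiabatic: TV^(γ−1) = const ⇒ T₂ = 523×(0.199)^0.400 = 274 K; PV^γ = const ⇒ P₂ = 12.0 kPa.
ΔU = nCvΔT = 0.503×20.8×(274−523) = -2600 J.
Q = 0 for an adiabatic process, so W = −ΔU = 2600 J.
State after step 1: P = 12.0 kPa, V = 95.6 L, T = 274 K.
Step 2 — Isochoric: V stays 95.6 L; P/T = const ⇒ T₂ = 207 K, P₂ = 9.05 kPa.
W = 0 (no volume change).
ΔU = nCvΔT = 0.503×20.8×(207−274) = -701 J.
Q = ΔU = -701 J.
Net over both steps: W = 2600 J, Q = -701 J, ΔU = -3300 J.

-3300 J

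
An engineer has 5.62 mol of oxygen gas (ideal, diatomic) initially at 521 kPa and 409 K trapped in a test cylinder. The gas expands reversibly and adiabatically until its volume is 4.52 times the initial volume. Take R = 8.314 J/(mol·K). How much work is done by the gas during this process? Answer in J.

V₁ = nRT₁/P₁ = 5.62×8.314×409/521 = 36.7 L.
Adiabatic: TV^(γ−1) = const ⇒ T₂ = 409×(0.221)^0.400 = 224 K; PV^γ = const ⇒ P₂ = 63.0 kPa.
ΔU = nCvΔT = 5.62×20.8×(224−409) = -21600 J.
Q = 0 for an adiabatic process, so W = −ΔU = 21600 J.

21600 J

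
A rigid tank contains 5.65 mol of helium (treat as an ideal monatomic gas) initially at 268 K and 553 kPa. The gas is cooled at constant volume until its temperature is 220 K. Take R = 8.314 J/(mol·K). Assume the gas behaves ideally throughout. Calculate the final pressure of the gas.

454 kPa

V₁ = nRT₁/P₁ = 5.65×8.314×268/553 = 22.8 L.
Isochoric: V stays 22.8 L; P/T = const ⇒ T₂ = 220 K, P₂ = 454 kPa.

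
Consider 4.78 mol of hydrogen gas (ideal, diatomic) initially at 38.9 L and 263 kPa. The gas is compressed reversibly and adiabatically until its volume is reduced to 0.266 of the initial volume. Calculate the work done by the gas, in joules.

T₁ = P₁V₁/(nR) = 263×38.9/(4.78×8.314) = 257 K.
Adiabatic: TV^(γ−1) = const ⇒ T₂ = 257×(3.76)^0.400 = 437 K; PV^γ = const ⇒ P₂ = 1680 kPa.
ΔU = nCvΔT = 4.78×20.8×(437−257) = 17900 J.
Q = 0 for an adiabatic process, so W = −ΔU = -17900 J.

-17900 J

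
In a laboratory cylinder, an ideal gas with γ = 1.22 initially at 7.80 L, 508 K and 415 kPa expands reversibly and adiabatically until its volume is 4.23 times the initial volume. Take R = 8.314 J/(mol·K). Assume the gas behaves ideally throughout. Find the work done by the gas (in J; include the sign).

4000 J

n = P₁V₁/(RT₁) = 415×7.80/(8.314×508) = 0.766 mol.
Adiabatic: TV^(γ−1) = const ⇒ T₂ = 508×(0.236)^0.220 = 370 K; PV^γ = const ⇒ P₂ = 71.4 kPa.
ΔU = nCvΔT = 0.766×37.8×(370−508) = -4000 J.
Q = 0 for an adiabatic process, so W = −ΔU = 4000 J.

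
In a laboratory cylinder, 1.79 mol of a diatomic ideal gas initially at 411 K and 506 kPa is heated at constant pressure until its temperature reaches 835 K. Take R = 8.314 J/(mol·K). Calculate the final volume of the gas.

V₁ = nRT₁/P₁ = 1.79×8.314×411/506 = 12.1 L.
Isobaric: P stays 506 kPa; V/T = const ⇒ T₂ = 835 K, V₂ = 24.6 L.

24.6 L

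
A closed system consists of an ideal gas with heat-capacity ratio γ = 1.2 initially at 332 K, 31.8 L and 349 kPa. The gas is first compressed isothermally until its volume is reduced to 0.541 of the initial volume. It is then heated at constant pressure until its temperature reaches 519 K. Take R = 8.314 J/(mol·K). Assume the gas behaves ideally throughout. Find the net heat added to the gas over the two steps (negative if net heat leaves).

30700 J

n = P₁V₁/(RT₁) = 349×31.8/(8.314×332) = 4.02 mol.
Step 1 — Isothermal: T stays 332 K; PV = const ⇒ V₂ = 17.2 L, P₂ = 645 kPa.
ΔU = 0 (ideal gas, T constant).
W = nRT ln(V₂/V₁) = 4.02×8.314×332×ln(0.541) = -6820 J.
Q = ΔU + W = -6820 J.
State after step 1: P = 645 kPa, V = 17.2 L, T = 332 K.
Step 2 — Isobaric: P stays 645 kPa; V/T = const ⇒ T₂ = 519 K, V₂ = 26.9 L.
W = PΔV = 645×(26.9−17.2) kPa·L = 6250 J.
ΔU = nCvΔT = 4.02×41.6×(519−332) = 31300 J.
Q = ΔU + W = nCpΔT = 37500 J.
Net over both steps: W = -567 J, Q = 30700 J, ΔU = 31300 J.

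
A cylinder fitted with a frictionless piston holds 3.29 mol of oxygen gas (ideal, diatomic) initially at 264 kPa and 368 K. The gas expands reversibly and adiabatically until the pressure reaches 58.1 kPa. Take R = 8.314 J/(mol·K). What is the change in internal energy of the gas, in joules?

-8840 J

V₁ = nRT₁/P₁ = 3.29×8.314×368/264 = 38.1 L.
Adiabatic: T₂/T₁ = (P₂/P₁)^((γ−1)/γ) ⇒ T₂ = 368×(0.220)^0.286 = 239 K; V₂ = 112 L.
For an ideal gas ΔU = nCvΔT with Cv = (5/2)R = 20.8 J/(mol·K).
ΔU = 3.29×20.8×(239−368) = -8840 J.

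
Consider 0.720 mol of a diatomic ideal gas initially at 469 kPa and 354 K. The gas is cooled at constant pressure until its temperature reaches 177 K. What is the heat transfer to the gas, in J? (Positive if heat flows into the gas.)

V₁ = nRT₁/P₁ = 0.720×8.314×354/469 = 4.52 L.
Isobaric: P stays 469 kPa; V/T = const ⇒ T₂ = 177 K, V₂ = 2.26 L.
W = PΔV = 469×(2.26−4.52) kPa·L = -1060 J.
ΔU = nCvΔT = 0.720×20.8×(177−354) = -2650 J.
Q = ΔU + W = nCpΔT = -3710 J.

-3710 J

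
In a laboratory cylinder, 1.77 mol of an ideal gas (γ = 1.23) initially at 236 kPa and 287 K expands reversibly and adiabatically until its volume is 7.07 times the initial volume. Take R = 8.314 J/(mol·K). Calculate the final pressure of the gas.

V₁ = nRT₁/P₁ = 1.77×8.314×287/236 = 17.9 L.
Adiabatic: TV^(γ−1) = const ⇒ T₂ = 287×(0.141)^0.230 = 183 K; PV^γ = const ⇒ P₂ = 21.3 kPa.

21.3 kPa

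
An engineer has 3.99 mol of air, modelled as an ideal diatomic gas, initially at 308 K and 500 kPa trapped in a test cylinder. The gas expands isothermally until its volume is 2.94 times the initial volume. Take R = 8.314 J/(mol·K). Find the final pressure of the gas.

V₁ = nRT₁/P₁ = 3.99×8.314×308/500 = 20.4 L.
Isothermal: T stays 308 K; PV = const ⇒ V₂ = 60.1 L, P₂ = 170 kPa.

170 kPa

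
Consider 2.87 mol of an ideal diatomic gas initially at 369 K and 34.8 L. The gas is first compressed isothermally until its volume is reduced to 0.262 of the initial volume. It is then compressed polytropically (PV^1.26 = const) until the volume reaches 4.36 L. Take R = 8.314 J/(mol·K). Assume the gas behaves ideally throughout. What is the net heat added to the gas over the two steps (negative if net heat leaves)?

P₁ = nRT₁/V₁ = 2.87×8.314×369/34.8 = 253 kPa.
Step 1 — Isothermal: T stays 369 K; PV = const ⇒ V₂ = 9.12 L, P₂ = 966 kPa.
ΔU = 0 (ideal gas, T constant).
W = nRT ln(V₂/V₁) = 2.87×8.314×369×ln(0.262) = -11800 J.
Q = ΔU + W = -11800 J.
State after step 1: P = 966 kPa, V = 9.12 L, T = 369 K.
Step 2 — Polytropic n=1.26: T₂ = T₁(V₁/V₂)^(n−1) = 369×(2.09)^0.26 = 447 K; P₂ = P₁(V₁/V₂)^n = 2450 kPa.
W = (P₁V₁−P₂V₂)/(n−1) = (966×9.12−2450×4.36)/0.26 = -7160 J.
ΔU = nCvΔT = 2.87×20.8×(447−369) = 4650 J.
Q = ΔU + W = -2510 J.
Net over both steps: W = -19000 J, Q = -14300 J, ΔU = 4650 J.

-14300 J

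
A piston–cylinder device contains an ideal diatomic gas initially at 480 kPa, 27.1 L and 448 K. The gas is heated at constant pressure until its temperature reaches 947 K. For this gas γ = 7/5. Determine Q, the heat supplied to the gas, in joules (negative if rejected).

50700 J

n = P₁V₁/(RT₁) = 480×27.1/(8.314×448) = 3.49 mol.
Isobaric: P stays 480 kPa; V/T = const ⇒ T₂ = 947 K, V₂ = 57.3 L.
W = PΔV = 480×(57.3−27.1) kPa·L = 14500 J.
ΔU = nCvΔT = 3.49×20.8×(947−448) = 36200 J.
Q = ΔU + W = nCpΔT = 50700 J.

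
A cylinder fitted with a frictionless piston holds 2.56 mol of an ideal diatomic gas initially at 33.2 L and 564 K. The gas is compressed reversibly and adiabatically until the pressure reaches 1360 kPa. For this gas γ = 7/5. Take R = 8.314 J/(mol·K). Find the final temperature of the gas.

P₁ = nRT₁/V₁ = 2.56×8.314×564/33.2 = 362 kPa.
Adiabatic: T₂/T₁ = (P₂/P₁)^((γ−1)/γ) ⇒ T₂ = 564×(3.76)^0.286 = 824 K; V₂ = 12.9 L.

824 K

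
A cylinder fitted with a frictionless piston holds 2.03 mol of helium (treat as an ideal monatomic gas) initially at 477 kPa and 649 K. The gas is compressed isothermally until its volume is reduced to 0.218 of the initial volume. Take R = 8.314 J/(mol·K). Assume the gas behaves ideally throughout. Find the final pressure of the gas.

2190 kPa

V₁ = nRT₁/P₁ = 2.03×8.314×649/477 = 23.0 L.
Isothermal: T stays 649 K; PV = const ⇒ V₂ = 5.01 L, P₂ = 2190 kPa.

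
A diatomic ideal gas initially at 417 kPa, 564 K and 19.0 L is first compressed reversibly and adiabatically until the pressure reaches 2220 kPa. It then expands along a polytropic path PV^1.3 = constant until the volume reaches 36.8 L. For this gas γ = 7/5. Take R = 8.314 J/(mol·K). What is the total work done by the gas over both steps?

n = P₁V₁/(RT₁) = 417×19.0/(8.314×564) = 1.69 mol.
Step 1 — Adiabatic: T₂/T₁ = (P₂/P₁)^((γ−1)/γ) ⇒ T₂ = 564×(5.32)^0.286 = 909 K; V₂ = 5.75 L.
ΔU = nCvΔT = 1.69×20.8×(909−564) = 12100 J.
Q = 0 for an adiabatic process, so W = −ΔU = -12100 J.
State after step 1: P = 2220 kPa, V = 5.75 L, T = 909 K.
Step 2 — Polytropic n=1.3: T₂ = T₁(V₁/V₂)^(n−1) = 909×(0.156)^0.30 = 521 K; P₂ = P₁(V₁/V₂)^n = 199 kPa.
W = (P₁V₁−P₂V₂)/(n−1) = (2220×5.75−199×36.8)/0.30 = 18200 J.
ΔU = nCvΔT = 1.69×20.8×(521−909) = -13600 J.
Q = ΔU + W = 4540 J.
Net over both steps: W = 6050 J, Q = 4540 J, ΔU = -1500 J.

6050 J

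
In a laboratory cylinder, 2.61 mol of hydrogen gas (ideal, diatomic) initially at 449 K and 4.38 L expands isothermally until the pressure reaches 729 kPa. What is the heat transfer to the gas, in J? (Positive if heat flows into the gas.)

10900 J

P₁ = nRT₁/V₁ = 2.61×8.314×449/4.38 = 2220 kPa.
Isothermal: T stays 449 K; PV = const ⇒ V₂ = 13.4 L, P₂ = 729 kPa.
ΔU = 0 (ideal gas, T constant).
W = nRT ln(V₂/V₁) = 2.61×8.314×449×ln(3.05) = 10900 J.
Q = ΔU + W = 10900 J.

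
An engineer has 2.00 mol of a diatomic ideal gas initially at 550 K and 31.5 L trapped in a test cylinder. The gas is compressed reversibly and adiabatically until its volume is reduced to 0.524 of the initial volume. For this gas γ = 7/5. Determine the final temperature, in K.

P₁ = nRT₁/V₁ = 2.00×8.314×550/31.5 = 290 kPa.
Adiabatic: TV^(γ−1) = const ⇒ T₂ = 550×(1.91)^0.400 = 712 K; PV^γ = const ⇒ P₂ = 718 kPa.

712 K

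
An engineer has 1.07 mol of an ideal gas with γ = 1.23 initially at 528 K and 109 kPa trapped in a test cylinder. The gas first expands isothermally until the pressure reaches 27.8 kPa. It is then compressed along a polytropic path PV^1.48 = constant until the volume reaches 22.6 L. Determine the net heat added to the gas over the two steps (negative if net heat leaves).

V₁ = nRT₁/P₁ = 1.07×8.314×528/109 = 43.1 L.
Step 1 — Isothermal: T stays 528 K; PV = const ⇒ V₂ = 169 L, P₂ = 27.8 kPa.
ΔU = 0 (ideal gas, T constant).
W = nRT ln(V₂/V₁) = 1.07×8.314×528×ln(3.92) = 6420 J.
Q = ΔU + W = 6420 J.
State after step 1: P = 27.8 kPa, V = 169 L, T = 528 K.
Step 2 — Polytropic n=1.48: T₂ = T₁(V₁/V₂)^(n−1) = 528×(7.48)^0.48 = 1390 K; P₂ = P₁(V₁/V₂)^n = 546 kPa.
W = (P₁V₁−P₂V₂)/(n−1) = (27.8×169−546×22.6)/0.48 = -15900 J.
ΔU = nCvΔT = 1.07×36.1×(1390−528) = 33200 J.
Q = ΔU + W = 17300 J.
Net over both steps: W = -9500 J, Q = 23700 J, ΔU = 33200 J.

23700 J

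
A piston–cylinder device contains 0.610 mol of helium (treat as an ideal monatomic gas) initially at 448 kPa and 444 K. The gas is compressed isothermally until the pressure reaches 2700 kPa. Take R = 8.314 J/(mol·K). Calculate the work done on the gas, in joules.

4040 J

V₁ = nRT₁/P₁ = 0.610×8.314×444/448 = 5.03 L.
Isothermal: T stays 444 K; PV = const ⇒ V₂ = 0.834 L, P₂ = 2700 kPa.
W = nRT ln(V₂/V₁) = 0.610×8.314×444×ln(0.166) = -4040 J.
Work done on the gas = −W_by = 4040 J.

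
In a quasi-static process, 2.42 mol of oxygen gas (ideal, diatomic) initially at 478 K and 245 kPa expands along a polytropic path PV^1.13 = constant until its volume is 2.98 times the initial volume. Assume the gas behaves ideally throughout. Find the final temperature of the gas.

V₁ = nRT₁/P₁ = 2.42×8.314×478/245 = 39.3 L.
Polytropic n=1.13: T₂ = T₁(V₁/V₂)^(n−1) = 478×(0.336)^0.13 = 415 K; P₂ = P₁(V₁/V₂)^n = 71.3 kPa.

415 K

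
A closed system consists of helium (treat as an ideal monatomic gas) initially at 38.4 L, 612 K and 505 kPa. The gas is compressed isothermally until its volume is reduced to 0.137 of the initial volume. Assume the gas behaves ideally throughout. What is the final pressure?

3690 kPa

Isothermal: T stays 612 K; PV = const ⇒ V₂ = 5.26 L, P₂ = 3690 kPa.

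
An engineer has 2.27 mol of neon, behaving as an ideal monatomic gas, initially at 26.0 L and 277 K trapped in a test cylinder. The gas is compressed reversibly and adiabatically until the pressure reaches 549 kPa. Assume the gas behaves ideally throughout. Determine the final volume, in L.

P₁ = nRT₁/V₁ = 2.27×8.314×277/26.0 = 201 kPa.
Adiabatic: T₂/T₁ = (P₂/P₁)^((γ−1)/γ) ⇒ T₂ = 277×(2.73)^0.400 = 414 K; V₂ = 14.2 L.

14.2 L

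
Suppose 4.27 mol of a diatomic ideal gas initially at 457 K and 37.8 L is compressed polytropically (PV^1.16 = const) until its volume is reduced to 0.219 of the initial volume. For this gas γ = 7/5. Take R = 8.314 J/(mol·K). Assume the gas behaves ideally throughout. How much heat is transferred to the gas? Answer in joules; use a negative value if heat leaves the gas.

P₁ = nRT₁/V₁ = 4.27×8.314×457/37.8 = 429 kPa.
Polytropic n=1.16: T₂ = T₁(V₁/V₂)^(n−1) = 457×(4.57)^0.16 = 583 K; P₂ = P₁(V₁/V₂)^n = 2500 kPa.
W = (P₁V₁−P₂V₂)/(n−1) = (429×37.8−2500×8.28)/0.16 = -27900 J.
ΔU = nCvΔT = 4.27×20.8×(583−457) = 11200 J.
Q = ΔU + W = -16700 J.

-16700 J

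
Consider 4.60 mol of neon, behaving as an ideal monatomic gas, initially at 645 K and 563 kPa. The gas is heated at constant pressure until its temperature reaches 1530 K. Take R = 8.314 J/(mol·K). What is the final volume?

104 L

V₁ = nRT₁/P₁ = 4.60×8.314×645/563 = 43.8 L.
Isobaric: P stays 563 kPa; V/T = const ⇒ T₂ = 1530 K, V₂ = 104 L.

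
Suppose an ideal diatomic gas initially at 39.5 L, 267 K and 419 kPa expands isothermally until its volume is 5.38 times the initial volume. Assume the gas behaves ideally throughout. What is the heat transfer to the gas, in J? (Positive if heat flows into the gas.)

27800 J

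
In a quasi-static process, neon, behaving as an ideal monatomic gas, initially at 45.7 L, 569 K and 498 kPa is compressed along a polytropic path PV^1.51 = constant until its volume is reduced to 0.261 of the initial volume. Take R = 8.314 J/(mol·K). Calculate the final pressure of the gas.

3790 kPa

Polytropic n=1.51: T₂ = T₁(V₁/V₂)^(n−1) = 569×(3.83)^0.51 = 1130 K; P₂ = P₁(V₁/V₂)^n = 3790 kPa.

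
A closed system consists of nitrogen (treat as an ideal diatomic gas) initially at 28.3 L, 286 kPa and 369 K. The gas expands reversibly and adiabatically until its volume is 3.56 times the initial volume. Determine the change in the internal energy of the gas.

n = P₁V₁/(RT₁) = 286×28.3/(8.314×369) = 2.64 mol.
Adiabatic: TV^(γ−1) = const ⇒ T₂ = 369×(0.281)^0.400 = 222 K; PV^γ = const ⇒ P₂ = 48.3 kPa.
For an ideal gas ΔU = nCvΔT with Cv = (5/2)R = 20.8 J/(mol·K).
ΔU = 2.64×20.8×(222−369) = -8060 J.

-8060 J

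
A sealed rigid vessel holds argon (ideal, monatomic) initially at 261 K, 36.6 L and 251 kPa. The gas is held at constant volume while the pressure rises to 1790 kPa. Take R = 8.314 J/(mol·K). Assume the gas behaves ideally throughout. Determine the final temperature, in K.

1860 K

Isochoric: V stays 36.6 L; P/T = const ⇒ T₂ = 1860 K, P₂ = 1790 kPa.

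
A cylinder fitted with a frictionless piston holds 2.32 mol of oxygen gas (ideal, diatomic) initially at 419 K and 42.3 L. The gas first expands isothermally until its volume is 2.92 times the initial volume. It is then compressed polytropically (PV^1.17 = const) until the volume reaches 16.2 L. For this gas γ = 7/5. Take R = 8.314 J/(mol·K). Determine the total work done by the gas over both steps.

-10900 J

P₁ = nRT₁/V₁ = 2.32×8.314×419/42.3 = 191 kPa.
Step 1 — Isothermal: T stays 419 K; PV = const ⇒ V₂ = 124 L, P₂ = 65.4 kPa.
ΔU = 0 (ideal gas, T constant).
W = nRT ln(V₂/V₁) = 2.32×8.314×419×ln(2.92) = 8660 J.
Q = ΔU + W = 8660 J.
State after step 1: P = 65.4 kPa, V = 124 L, T = 419 K.
Step 2 — Polytropic n=1.17: T₂ = T₁(V₁/V₂)^(n−1) = 419×(7.62)^0.17 = 592 K; P₂ = P₁(V₁/V₂)^n = 705 kPa.
W = (P₁V₁−P₂V₂)/(n−1) = (65.4×124−705×16.2)/0.17 = -19600 J.
ΔU = nCvΔT = 2.32×20.8×(592−419) = 8330 J.
Q = ΔU + W = -11300 J.
Net over both steps: W = -10900 J, Q = -2610 J, ΔU = 8330 J.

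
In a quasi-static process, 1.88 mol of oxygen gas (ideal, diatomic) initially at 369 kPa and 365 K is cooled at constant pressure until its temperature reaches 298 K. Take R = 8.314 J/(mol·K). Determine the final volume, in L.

12.6 L

V₁ = nRT₁/P₁ = 1.88×8.314×365/369 = 15.5 L.
Isobaric: P stays 369 kPa; V/T = const ⇒ T₂ = 298 K, V₂ = 12.6 L.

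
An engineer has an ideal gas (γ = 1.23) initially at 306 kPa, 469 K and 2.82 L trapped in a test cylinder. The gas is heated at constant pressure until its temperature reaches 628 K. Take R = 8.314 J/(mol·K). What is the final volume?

3.78 L

Isobaric: P stays 306 kPa; V/T = const ⇒ T₂ = 628 K, V₂ = 3.78 L.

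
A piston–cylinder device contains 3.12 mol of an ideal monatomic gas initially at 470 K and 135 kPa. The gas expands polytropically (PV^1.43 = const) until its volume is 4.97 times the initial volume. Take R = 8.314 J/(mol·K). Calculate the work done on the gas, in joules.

-14100 J

V₁ = nRT₁/P₁ = 3.12×8.314×470/135 = 90.3 L.
Polytropic n=1.43: T₂ = T₁(V₁/V₂)^(n−1) = 470×(0.201)^0.43 = 236 K; P₂ = P₁(V₁/V₂)^n = 13.6 kPa.
W = (P₁V₁−P₂V₂)/(n−1) = (135×90.3−13.6×449)/0.43 = 14100 J.
Work done on the gas = −W_by = -14100 J.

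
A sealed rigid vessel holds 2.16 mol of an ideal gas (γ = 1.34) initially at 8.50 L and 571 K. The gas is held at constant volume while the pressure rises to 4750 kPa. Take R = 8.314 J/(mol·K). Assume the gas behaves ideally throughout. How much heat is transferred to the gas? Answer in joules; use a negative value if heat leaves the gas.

P₁ = nRT₁/V₁ = 2.16×8.314×571/8.50 = 1210 kPa.
Isochoric: V stays 8.50 L; P/T = const ⇒ T₂ = 2250 K, P₂ = 4750 kPa.
W = 0 (no volume change).
ΔU = nCvΔT = 2.16×24.5×(2250−571) = 88600 J.
Q = ΔU = 88600 J.

88600 J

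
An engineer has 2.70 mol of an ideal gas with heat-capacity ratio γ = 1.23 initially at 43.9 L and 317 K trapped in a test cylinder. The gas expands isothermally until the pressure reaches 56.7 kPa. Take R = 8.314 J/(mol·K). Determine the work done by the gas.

7470 J

P₁ = nRT₁/V₁ = 2.70×8.314×317/43.9 = 162 kPa.
Isothermal: T stays 317 K; PV = const ⇒ V₂ = 126 L, P₂ = 56.7 kPa.
W = nRT ln(V₂/V₁) = 2.70×8.314×317×ln(2.86) = 7470 J.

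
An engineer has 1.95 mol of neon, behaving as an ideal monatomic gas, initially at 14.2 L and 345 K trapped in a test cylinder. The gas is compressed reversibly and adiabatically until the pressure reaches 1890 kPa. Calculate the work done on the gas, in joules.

P₁ = nRT₁/V₁ = 1.95×8.314×345/14.2 = 394 kPa.
Adiabatic: T₂/T₁ = (P₂/P₁)^((γ−1)/γ) ⇒ T₂ = 345×(4.80)^0.400 = 646 K; V₂ = 5.54 L.
ΔU = nCvΔT = 1.95×12.5×(646−345) = 7320 J.
Q = 0 for an adiabatic process, so W = −ΔU = -7320 J.
Work done on the gas = −W_by = 7320 J.

7320 J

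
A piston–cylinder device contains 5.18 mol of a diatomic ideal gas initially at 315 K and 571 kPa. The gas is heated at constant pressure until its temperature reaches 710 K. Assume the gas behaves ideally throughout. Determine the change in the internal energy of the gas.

V₁ = nRT₁/P₁ = 5.18×8.314×315/571 = 23.8 L.
Isobaric: P stays 571 kPa; V/T = const ⇒ T₂ = 710 K, V₂ = 53.6 L.
For an ideal gas ΔU = nCvΔT with Cv = (5/2)R = 20.8 J/(mol·K).
ΔU = 5.18×20.8×(710−315) = 42500 J.

42500 J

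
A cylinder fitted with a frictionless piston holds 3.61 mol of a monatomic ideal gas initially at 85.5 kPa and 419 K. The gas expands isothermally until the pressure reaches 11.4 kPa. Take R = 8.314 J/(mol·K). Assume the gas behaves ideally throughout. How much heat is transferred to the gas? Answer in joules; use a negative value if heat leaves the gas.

25300 J

V₁ = nRT₁/P₁ = 3.61×8.314×419/85.5 = 147 L.
Isothermal: T stays 419 K; PV = const ⇒ V₂ = 1100 L, P₂ = 11.4 kPa.
ΔU = 0 (ideal gas, T constant).
W = nRT ln(V₂/V₁) = 3.61×8.314×419×ln(7.50) = 25300 J.
Q = ΔU + W = 25300 J.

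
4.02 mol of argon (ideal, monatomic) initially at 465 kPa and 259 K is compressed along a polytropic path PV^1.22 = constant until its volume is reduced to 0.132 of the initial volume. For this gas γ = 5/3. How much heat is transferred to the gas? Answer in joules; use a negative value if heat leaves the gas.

V₁ = nRT₁/P₁ = 4.02×8.314×259/465 = 18.6 L.
Polytropic n=1.22: T₂ = T₁(V₁/V₂)^(n−1) = 259×(7.58)^0.22 = 404 K; P₂ = P₁(V₁/V₂)^n = 5500 kPa.
W = (P₁V₁−P₂V₂)/(n−1) = (465×18.6−5500×2.46)/0.22 = -22100 J.
ΔU = nCvΔT = 4.02×12.5×(404−259) = 7290 J.
Q = ΔU + W = -14800 J.

-14800 J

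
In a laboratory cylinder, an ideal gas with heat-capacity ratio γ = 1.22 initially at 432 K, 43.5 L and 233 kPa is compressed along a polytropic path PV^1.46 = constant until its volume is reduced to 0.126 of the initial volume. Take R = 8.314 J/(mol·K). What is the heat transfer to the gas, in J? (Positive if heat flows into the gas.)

38300 J

n = P₁V₁/(RT₁) = 233×43.5/(8.314×432) = 2.82 mol.
Polytropic n=1.46: T₂ = T₁(V₁/V₂)^(n−1) = 432×(7.94)^0.46 = 1120 K; P₂ = P₁(V₁/V₂)^n = 4800 kPa.
W = (P₁V₁−P₂V₂)/(n−1) = (233×43.5−4800×5.48)/0.46 = -35100 J.
ΔU = nCvΔT = 2.82×37.8×(1120−432) = 73400 J.
Q = ΔU + W = 38300 J.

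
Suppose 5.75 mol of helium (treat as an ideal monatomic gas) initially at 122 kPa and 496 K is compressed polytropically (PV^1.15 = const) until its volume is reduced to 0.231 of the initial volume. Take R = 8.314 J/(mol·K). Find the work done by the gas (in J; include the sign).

-38900 J

V₁ = nRT₁/P₁ = 5.75×8.314×496/122 = 194 L.
Polytropic n=1.15: T₂ = T₁(V₁/V₂)^(n−1) = 496×(4.33)^0.15 = 618 K; P₂ = P₁(V₁/V₂)^n = 658 kPa.
W = (P₁V₁−P₂V₂)/(n−1) = (122×194−658×44.9)/0.15 = -38900 J.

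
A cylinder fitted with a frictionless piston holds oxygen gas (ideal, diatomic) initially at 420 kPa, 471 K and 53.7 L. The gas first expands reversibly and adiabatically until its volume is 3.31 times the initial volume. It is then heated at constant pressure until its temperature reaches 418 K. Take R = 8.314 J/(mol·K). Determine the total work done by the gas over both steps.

27500 J

n = P₁V₁/(RT₁) = 420×53.7/(8.314×471) = 5.76 mol.
Step 1 — Adiabatic: TV^(γ−1) = const ⇒ T₂ = 471×(0.302)^0.400 = 292 K; PV^γ = const ⇒ P₂ = 78.6 kPa.
ΔU = nCvΔT = 5.76×20.8×(292−471) = -21500 J.
Q = 0 for an adiabatic process, so W = −ΔU = 21500 J.
State after step 1: P = 78.6 kPa, V = 178 L, T = 292 K.
Step 2 — Isobaric: P stays 78.6 kPa; V/T = const ⇒ T₂ = 418 K, V₂ = 255 L.
W = PΔV = 78.6×(255−178) kPa·L = 6040 J.
ΔU = nCvΔT = 5.76×20.8×(418−292) = 15100 J.
Q = ΔU + W = nCpΔT = 21200 J.
Net over both steps: W = 27500 J, Q = 21200 J, ΔU = -6340 J.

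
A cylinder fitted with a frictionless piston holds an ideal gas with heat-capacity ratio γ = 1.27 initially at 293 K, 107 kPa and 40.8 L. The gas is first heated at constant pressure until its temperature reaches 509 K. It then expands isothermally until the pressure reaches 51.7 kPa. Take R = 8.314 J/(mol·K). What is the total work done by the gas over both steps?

n = P₁V₁/(RT₁) = 107×40.8/(8.314×293) = 1.79 mol.
Step 1 — Isobaric: P stays 107 kPa; V/T = const ⇒ T₂ = 509 K, V₂ = 70.9 L.
W = PΔV = 107×(70.9−40.8) kPa·L = 3220 J.
ΔU = nCvΔT = 1.79×30.8×(509−293) = 11900 J.
Q = ΔU + W = nCpΔT = 15100 J.
State after step 1: P = 107 kPa, V = 70.9 L, T = 509 K.
Step 2 — Isothermal: T stays 509 K; PV = const ⇒ V₂ = 147 L, P₂ = 51.7 kPa.
ΔU = 0 (ideal gas, T constant).
W = nRT ln(V₂/V₁) = 1.79×8.314×509×ln(2.07) = 5520 J.
Q = ΔU + W = 5520 J.
Net over both steps: W = 8730 J, Q = 20700 J, ΔU = 11900 J.

8730 J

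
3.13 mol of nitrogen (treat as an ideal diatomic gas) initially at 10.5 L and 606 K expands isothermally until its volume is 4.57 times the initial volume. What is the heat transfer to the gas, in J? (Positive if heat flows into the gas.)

24000 J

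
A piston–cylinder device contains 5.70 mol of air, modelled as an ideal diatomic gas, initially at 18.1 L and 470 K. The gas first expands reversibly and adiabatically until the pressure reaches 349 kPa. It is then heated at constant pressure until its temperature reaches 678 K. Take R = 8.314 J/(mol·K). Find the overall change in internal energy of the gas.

24600 J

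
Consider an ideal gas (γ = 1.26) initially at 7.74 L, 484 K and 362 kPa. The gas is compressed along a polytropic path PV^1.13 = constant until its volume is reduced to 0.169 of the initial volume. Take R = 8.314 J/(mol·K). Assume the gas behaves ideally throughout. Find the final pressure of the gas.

Polytropic n=1.13: T₂ = T₁(V₁/V₂)^(n−1) = 484×(5.92)^0.13 = 610 K; P₂ = P₁(V₁/V₂)^n = 2700 kPa.

2700 kPa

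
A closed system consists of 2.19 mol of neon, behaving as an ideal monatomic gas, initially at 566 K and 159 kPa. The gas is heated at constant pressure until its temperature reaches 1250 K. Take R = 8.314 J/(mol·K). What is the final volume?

143 L

V₁ = nRT₁/P₁ = 2.19×8.314×566/159 = 64.8 L.
Isobaric: P stays 159 kPa; V/T = const ⇒ T₂ = 1250 K, V₂ = 143 L.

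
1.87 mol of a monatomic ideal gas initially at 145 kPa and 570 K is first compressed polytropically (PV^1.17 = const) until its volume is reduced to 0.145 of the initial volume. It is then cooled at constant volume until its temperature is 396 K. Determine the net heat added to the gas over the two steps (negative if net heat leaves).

-24300 J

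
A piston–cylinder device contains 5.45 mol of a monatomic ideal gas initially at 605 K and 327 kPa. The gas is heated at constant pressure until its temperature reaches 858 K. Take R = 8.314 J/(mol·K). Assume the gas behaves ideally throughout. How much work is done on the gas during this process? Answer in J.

-11500 J

V₁ = nRT₁/P₁ = 5.45×8.314×605/327 = 83.8 L.
Isobaric: P stays 327 kPa; V/T = const ⇒ T₂ = 858 K, V₂ = 119 L.
W = PΔV = 327×(119−83.8) kPa·L = 11500 J.
Work done on the gas = −W_by = -11500 J.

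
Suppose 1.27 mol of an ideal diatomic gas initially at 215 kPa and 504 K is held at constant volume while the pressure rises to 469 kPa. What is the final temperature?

1100 K

V₁ = nRT₁/P₁ = 1.27×8.314×504/215 = 24.8 L.
Isochoric: V stays 24.8 L; P/T = const ⇒ T₂ = 1100 K, P₂ = 469 kPa.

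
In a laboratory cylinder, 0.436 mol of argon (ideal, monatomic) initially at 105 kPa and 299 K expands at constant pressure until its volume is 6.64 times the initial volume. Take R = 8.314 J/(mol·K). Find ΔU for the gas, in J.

9170 J

V₁ = nRT₁/P₁ = 0.436×8.314×299/105 = 10.3 L.
Isobaric: P stays 105 kPa; V/T = const ⇒ T₂ = 1990 K, V₂ = 68.5 L.
For an ideal gas ΔU = nCvΔT with Cv = (3/2)R = 12.5 J/(mol·K).
ΔU = 0.436×12.5×(1990−299) = 9170 J.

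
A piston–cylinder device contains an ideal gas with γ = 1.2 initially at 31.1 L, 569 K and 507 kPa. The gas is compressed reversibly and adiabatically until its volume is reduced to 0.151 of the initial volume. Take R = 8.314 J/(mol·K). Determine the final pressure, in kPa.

4900 kPa

Adiabatic: TV^(γ−1) = const ⇒ T₂ = 569×(6.62)^0.200 = 830 K; PV^γ = const ⇒ P₂ = 4900 kPa.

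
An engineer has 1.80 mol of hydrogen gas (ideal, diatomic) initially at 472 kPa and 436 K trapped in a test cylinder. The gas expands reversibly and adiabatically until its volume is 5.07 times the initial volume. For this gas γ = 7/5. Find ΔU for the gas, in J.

V₁ = nRT₁/P₁ = 1.80×8.314×436/472 = 13.8 L.
Adiabatic: TV^(γ−1) = const ⇒ T₂ = 436×(0.197)^0.400 = 228 K; PV^γ = const ⇒ P₂ = 48.6 kPa.
For an ideal gas ΔU = nCvΔT with Cv = (5/2)R = 20.8 J/(mol·K).
ΔU = 1.80×20.8×(228−436) = -7790 J.

-7790 J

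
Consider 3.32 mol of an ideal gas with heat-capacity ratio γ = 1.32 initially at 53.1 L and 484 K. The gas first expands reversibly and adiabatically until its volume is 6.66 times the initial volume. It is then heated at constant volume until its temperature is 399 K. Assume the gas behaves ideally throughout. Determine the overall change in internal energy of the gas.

P₁ = nRT₁/V₁ = 3.32×8.314×484/53.1 = 252 kPa.
Step 1 — Adiabatic: TV^(γ−1) = const ⇒ T₂ = 484×(0.150)^0.320 = 264 K; PV^γ = const ⇒ P₂ = 20.6 kPa.
ΔU = nCvΔT = 3.32×26.0×(264−484) = -19000 J.
Q = 0 for an adiabatic process, so W = −ΔU = 19000 J.
State after step 1: P = 20.6 kPa, V = 354 L, T = 264 K.
Step 2 — Isochoric: V stays 354 L; P/T = const ⇒ T₂ = 399 K, P₂ = 31.1 kPa.
W = 0 (no volume change).
ΔU = nCvΔT = 3.32×26.0×(399−264) = 11700 J.
Q = ΔU = 11700 J.
Net over both steps: W = 19000 J, Q = 11700 J, ΔU = -7330 J.

-7330 J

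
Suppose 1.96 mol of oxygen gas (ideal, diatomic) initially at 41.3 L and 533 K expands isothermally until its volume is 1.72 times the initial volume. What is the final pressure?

122 kPa

P₁ = nRT₁/V₁ = 1.96×8.314×533/41.3 = 210 kPa.
Isothermal: T stays 533 K; PV = const ⇒ V₂ = 71.0 L, P₂ = 122 kPa.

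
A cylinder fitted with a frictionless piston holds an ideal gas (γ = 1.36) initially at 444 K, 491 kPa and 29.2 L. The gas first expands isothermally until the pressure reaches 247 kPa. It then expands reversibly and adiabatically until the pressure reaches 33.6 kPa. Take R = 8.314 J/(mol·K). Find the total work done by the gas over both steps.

n = P₁V₁/(RT₁) = 491×29.2/(8.314×444) = 3.88 mol.
Step 1 — Isothermal: T stays 444 K; PV = const ⇒ V₂ = 58.0 L, P₂ = 247 kPa.
ΔU = 0 (ideal gas, T constant).
W = nRT ln(V₂/V₁) = 3.88×8.314×444×ln(1.99) = 9850 J.
Q = ΔU + W = 9850 J.
State after step 1: P = 247 kPa, V = 58.0 L, T = 444 K.
Step 2 — Adiabatic: T₂/T₁ = (P₂/P₁)^((γ−1)/γ) ⇒ T₂ = 444×(0.136)^0.265 = 262 K; V₂ = 252 L.
ΔU = nCvΔT = 3.88×23.1×(262−444) = -16300 J.
Q = 0 for an adiabatic process, so W = −ΔU = 16300 J.
Net over both steps: W = 26200 J, Q = 9850 J, ΔU = -16300 J.

26200 J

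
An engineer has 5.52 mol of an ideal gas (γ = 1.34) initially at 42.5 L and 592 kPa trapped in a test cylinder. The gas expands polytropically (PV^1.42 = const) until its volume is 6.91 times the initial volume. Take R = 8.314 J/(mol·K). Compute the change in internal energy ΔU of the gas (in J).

-41100 J

T₁ = P₁V₁/(nR) = 592×42.5/(5.52×8.314) = 548 K.
Polytropic n=1.42: T₂ = T₁(V₁/V₂)^(n−1) = 548×(0.145)^0.42 = 243 K; P₂ = P₁(V₁/V₂)^n = 38.0 kPa.
For an ideal gas ΔU = nCvΔT with Cv = R/(γ−1) = 24.5 J/(mol·K).
ΔU = 5.52×24.5×(243−548) = -41100 J.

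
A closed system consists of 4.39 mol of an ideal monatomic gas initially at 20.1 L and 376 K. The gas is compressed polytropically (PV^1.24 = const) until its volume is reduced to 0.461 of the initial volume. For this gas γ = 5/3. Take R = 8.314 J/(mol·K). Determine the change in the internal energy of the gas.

P₁ = nRT₁/V₁ = 4.39×8.314×376/20.1 = 683 kPa.
Polytropic n=1.24: T₂ = T₁(V₁/V₂)^(n−1) = 376×(2.17)^0.24 = 453 K; P₂ = P₁(V₁/V₂)^n = 1780 kPa.
For an ideal gas ΔU = nCvΔT with Cv = (3/2)R = 12.5 J/(mol·K).
ΔU = 4.39×12.5×(453−376) = 4200 J.

4200 J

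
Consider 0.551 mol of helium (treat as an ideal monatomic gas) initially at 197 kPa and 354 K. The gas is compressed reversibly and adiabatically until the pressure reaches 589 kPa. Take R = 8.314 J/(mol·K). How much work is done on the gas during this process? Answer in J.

V₁ = nRT₁/P₁ = 0.551×8.314×354/197 = 8.23 L.
Adiabatic: T₂/T₁ = (P₂/P₁)^((γ−1)/γ) ⇒ T₂ = 354×(2.99)^0.400 = 549 K; V₂ = 4.27 L.
ΔU = nCvΔT = 0.551×12.5×(549−354) = 1340 J.
Q = 0 for an adiabatic process, so W = −ΔU = -1340 J.
Work done on the gas = −W_by = 1340 J.

1340 J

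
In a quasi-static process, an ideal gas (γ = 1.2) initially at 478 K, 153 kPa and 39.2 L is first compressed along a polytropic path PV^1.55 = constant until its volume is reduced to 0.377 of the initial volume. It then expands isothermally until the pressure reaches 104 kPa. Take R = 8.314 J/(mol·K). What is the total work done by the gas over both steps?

n = P₁V₁/(RT₁) = 153×39.2/(8.314×478) = 1.51 mol.
Step 1 — Polytropic n=1.55: T₂ = T₁(V₁/V₂)^(n−1) = 478×(2.65)^0.55 = 817 K; P₂ = P₁(V₁/V₂)^n = 694 kPa.
W = (P₁V₁−P₂V₂)/(n−1) = (153×39.2−694×14.8)/0.55 = -7740 J.
ΔU = nCvΔT = 1.51×41.6×(817−478) = 21300 J.
Q = ΔU + W = 13600 J.
State after step 1: P = 694 kPa, V = 14.8 L, T = 817 K.
Step 2 — Isothermal: T stays 817 K; PV = const ⇒ V₂ = 98.6 L, P₂ = 104 kPa.
ΔU = 0 (ideal gas, T constant).
W = nRT ln(V₂/V₁) = 1.51×8.314×817×ln(6.67) = 19500 J.
Q = ΔU + W = 19500 J.
Net over both steps: W = 11700 J, Q = 33000 J, ΔU = 21300 J.

11700 J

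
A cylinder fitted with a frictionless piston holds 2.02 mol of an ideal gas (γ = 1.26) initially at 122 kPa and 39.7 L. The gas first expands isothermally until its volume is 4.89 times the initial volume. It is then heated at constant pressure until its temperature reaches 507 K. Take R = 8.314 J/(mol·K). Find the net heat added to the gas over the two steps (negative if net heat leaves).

25500 J

T₁ = P₁V₁/(nR) = 122×39.7/(2.02×8.314) = 288 K.
Step 1 — Isothermal: T stays 288 K; PV = const ⇒ V₂ = 194 L, P₂ = 24.9 kPa.
ΔU = 0 (ideal gas, T constant).
W = nRT ln(V₂/V₁) = 2.02×8.314×288×ln(4.89) = 7690 J.
Q = ΔU + W = 7690 J.
State after step 1: P = 24.9 kPa, V = 194 L, T = 288 K.
Step 2 — Isobaric: P stays 24.9 kPa; V/T = const ⇒ T₂ = 507 K, V₂ = 341 L.
W = PΔV = 24.9×(341−194) kPa·L = 3670 J.
ΔU = nCvΔT = 2.02×32.0×(507−288) = 14100 J.
Q = ΔU + W = nCpΔT = 17800 J.
Net over both steps: W = 11400 J, Q = 25500 J, ΔU = 14100 J.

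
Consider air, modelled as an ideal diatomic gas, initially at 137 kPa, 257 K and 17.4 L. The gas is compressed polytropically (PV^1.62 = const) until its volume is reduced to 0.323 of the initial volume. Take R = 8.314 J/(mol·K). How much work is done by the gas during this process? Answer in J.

n = P₁V₁/(RT₁) = 137×17.4/(8.314×257) = 1.12 mol.
Polytropic n=1.62: T₂ = T₁(V₁/V₂)^(n−1) = 257×(3.10)^0.62 = 518 K; P₂ = P₁(V₁/V₂)^n = 855 kPa.
W = (P₁V₁−P₂V₂)/(n−1) = (137×17.4−855×5.62)/0.62 = -3900 J.

-3900 J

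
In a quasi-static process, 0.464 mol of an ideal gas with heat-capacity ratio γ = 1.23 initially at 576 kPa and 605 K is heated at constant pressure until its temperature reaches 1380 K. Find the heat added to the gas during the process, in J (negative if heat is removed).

16000 J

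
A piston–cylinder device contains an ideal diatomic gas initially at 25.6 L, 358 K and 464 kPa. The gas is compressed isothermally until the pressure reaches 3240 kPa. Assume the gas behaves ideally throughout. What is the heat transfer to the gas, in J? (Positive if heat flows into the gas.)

-23100 J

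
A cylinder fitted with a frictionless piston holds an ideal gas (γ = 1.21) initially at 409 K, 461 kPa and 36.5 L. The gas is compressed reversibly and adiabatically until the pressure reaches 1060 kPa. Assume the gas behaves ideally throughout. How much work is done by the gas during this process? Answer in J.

n = P₁V₁/(RT₁) = 461×36.5/(8.314×409) = 4.95 mol.
Adiabatic: T₂/T₁ = (P₂/P₁)^((γ−1)/γ) ⇒ T₂ = 409×(2.30)^0.174 = 473 K; V₂ = 18.3 L.
ΔU = nCvΔT = 4.95×39.6×(473−409) = 12500 J.
Q = 0 for an adiabatic process, so W = −ΔU = -12500 J.

-12500 J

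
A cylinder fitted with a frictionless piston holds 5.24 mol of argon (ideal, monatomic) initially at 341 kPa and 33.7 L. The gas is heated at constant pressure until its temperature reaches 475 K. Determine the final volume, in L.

60.7 L

T₁ = P₁V₁/(nR) = 341×33.7/(5.24×8.314) = 264 K.
Isobaric: P stays 341 kPa; V/T = const ⇒ T₂ = 475 K, V₂ = 60.7 L.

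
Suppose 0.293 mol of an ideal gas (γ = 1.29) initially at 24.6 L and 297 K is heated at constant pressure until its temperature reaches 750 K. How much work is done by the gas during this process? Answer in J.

1100 J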